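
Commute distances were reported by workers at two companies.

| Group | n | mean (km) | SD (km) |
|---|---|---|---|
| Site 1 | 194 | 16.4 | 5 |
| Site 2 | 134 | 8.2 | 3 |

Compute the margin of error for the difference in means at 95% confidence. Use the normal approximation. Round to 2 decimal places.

Standard errors of each mean: 5/√194 = 0.3590 and 3/√134 = 0.2592.
SE(x̄₁ − x̄₂) = √(0.3590² + 0.2592²) = 0.4428 for independent samples with unequal variances.
With z* = 1.960, the margin is 1.960 × 0.4428 = 0.8679.

0.87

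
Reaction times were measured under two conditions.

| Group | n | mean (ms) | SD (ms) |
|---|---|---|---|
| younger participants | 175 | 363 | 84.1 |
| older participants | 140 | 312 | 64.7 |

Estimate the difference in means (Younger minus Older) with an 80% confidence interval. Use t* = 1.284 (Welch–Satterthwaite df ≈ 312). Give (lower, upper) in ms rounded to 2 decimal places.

(40.23, 61.77)

Per-group SEs: s₁/√n₁ = 84.1/√175 = 6.3574, s₂/√n₂ = 64.7/√140 = 5.4681.
Unpooled SE of the difference: √(40.41653476 + 29.90011761) = 8.3855.
Margin of error = t* · SE = 1.284 × 8.3855 = 10.7670.
x̄₁ − x̄₂ = 363 − 312 = 51.0000.
CI: 51.0000 ± 10.7670 = (40.23, 61.77).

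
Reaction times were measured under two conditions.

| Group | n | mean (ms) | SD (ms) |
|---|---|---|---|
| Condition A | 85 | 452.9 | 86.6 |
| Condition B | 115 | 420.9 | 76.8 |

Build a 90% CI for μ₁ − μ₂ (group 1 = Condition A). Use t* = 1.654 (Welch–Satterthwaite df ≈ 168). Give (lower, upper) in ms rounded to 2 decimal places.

SE₁ = s₁/√n₁ = 86.6/√85 = 9.3931; SE₂ = 76.8/√115 = 7.1616.
Independent samples, unequal variances: SE_diff = √(SE₁² + SE₂²) = √(88.23032761 + 51.28851456) = 11.8118.
t* = 1.654, so margin of error = 1.654 × 11.8118 = 19.5367.
Difference in means = 452.9 − 420.9 = 32.0000.
32.0000 ± 19.5367 → (12.46, 51.54).

(12.46, 51.54)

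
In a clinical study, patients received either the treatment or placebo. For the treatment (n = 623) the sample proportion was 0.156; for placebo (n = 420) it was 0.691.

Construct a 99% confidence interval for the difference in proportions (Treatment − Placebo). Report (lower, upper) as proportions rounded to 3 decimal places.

(-0.604, -0.466)

SE₁ = √(p̂₁(1−p̂₁)/n₁) = √(0.1560·0.8440/623) = 0.01454; SE₂ = √(0.6910·0.3090/420) = 0.02255.
Independent samples: SE of the difference = √(SE₁² + SE₂²) = √(0.0002114116 + 0.0005085025) = 0.02683.
z* for 99% confidence is 2.576, so the margin of error is 2.576 × 0.02683 = 0.06911.
Point estimate p̂₁ − p̂₂ = 0.1560 − 0.6910 = -0.5350.
-0.5350 ± 0.06911 → (-0.604, -0.466).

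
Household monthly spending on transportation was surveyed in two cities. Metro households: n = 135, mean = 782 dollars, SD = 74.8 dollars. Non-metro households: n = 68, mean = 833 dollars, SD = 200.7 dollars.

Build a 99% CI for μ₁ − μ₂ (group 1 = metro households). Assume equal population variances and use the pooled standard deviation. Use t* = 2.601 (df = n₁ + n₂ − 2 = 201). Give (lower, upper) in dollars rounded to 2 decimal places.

(-101.66, -0.34)

s_p = √[((n₁−1)s₁² + (n₂−1)s₂²)/(n₁+n₂−2)] = √[(134·74.8² + 67·200.7²)/201] = 130.9842.
SE = 130.9842·√(1/135 + 1/68) = 19.4781.
With t* = 2.601, margin = 2.601 × 19.4781 = 50.6625.
x̄₁ − x̄₂ = 782 − 833 = -51.0000; interval -51.0000 ± 50.6625 = (-101.66, -0.34).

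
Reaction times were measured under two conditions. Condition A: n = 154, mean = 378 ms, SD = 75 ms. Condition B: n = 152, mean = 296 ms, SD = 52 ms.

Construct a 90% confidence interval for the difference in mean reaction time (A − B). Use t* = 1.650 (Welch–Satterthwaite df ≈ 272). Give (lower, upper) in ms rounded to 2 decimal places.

(69.84, 94.16)

SE₁ = s₁/√n₁ = 75/√154 = 6.0437; SE₂ = 52/√152 = 4.2178.
Independent samples, unequal variances: SE_diff = √(SE₁² + SE₂²) = √(36.52630969 + 17.78983684) = 7.3699.
t* = 1.650, so margin of error = 1.650 × 7.3699 = 12.1603.
Difference in means = 378 − 296 = 82.0000.
82.0000 ± 12.1603 → (69.84, 94.16).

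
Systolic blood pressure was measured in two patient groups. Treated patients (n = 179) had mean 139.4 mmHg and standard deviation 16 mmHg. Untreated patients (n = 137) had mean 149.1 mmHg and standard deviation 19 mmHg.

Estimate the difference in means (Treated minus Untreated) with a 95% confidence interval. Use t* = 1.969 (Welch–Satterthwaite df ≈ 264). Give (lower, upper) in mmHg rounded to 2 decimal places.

SE₁ = s₁/√n₁ = 16/√179 = 1.1959; SE₂ = 19/√137 = 1.6233.
Independent samples, unequal variances: SE_diff = √(SE₁² + SE₂²) = √(1.43017681 + 2.63510289) = 2.0163.
t* = 1.969, so margin of error = 1.969 × 2.0163 = 3.9701.
Difference in means = 139.4 − 149.1 = -9.7000.
-9.7000 ± 3.9701 → (-13.67, -5.73).

(-13.67, -5.73)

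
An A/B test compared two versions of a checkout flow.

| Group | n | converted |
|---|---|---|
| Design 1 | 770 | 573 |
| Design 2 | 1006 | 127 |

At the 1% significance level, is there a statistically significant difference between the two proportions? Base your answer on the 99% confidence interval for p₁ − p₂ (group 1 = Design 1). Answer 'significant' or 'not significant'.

First, p̂₁ = 573/770 = 0.7442; p̂₂ = 127/1006 = 0.1262.
The two standard errors are √(0.7442×0.2558/770) = 0.01572 and √(0.1262×0.8738/1006) = 0.01047.
Because the samples are independent, SE_diff = √(0.01572² + 0.01047²) = 0.01889.
Using z* = 2.576 for 99%, ME = 2.576 × 0.01889 = 0.04866.
p̂₁ − p̂₂ = 0.6180; interval 0.6180 ± 0.04866 gives (0.56934, 0.66666).
The interval (0.56934, 0.66666) does not contain 0, so the difference is significant.

significant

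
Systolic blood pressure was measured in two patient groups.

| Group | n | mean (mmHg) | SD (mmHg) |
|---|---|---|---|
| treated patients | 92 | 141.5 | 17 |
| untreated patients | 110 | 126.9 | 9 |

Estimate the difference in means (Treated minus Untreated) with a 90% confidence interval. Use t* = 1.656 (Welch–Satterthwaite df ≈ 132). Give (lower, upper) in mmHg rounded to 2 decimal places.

(11.34, 17.86)

SE₁ = s₁/√n₁ = 17/√92 = 1.7724; SE₂ = 9/√110 = 0.8581.
Independent samples, unequal variances: SE_diff = √(SE₁² + SE₂²) = √(3.14140176 + 0.73633561) = 1.9692.
t* = 1.656, so margin of error = 1.656 × 1.9692 = 3.2610.
Difference in means = 141.5 − 126.9 = 14.6000.
14.6000 ± 3.2610 → (11.34, 17.86).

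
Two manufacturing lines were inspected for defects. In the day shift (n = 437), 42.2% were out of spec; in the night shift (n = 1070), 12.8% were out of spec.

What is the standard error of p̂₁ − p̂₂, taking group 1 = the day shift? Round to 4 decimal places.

0.0257

Each SE is √(p̂(1−p̂)/n): √(0.4220·0.5780/437) = 0.02363 and √(0.1280·0.8720/1070) = 0.01021.
SE(p̂₁ − p̂₂) = √(SE₁² + SE₂²) = √(0.0005583769 + 0.0001042441) = 0.02574, since the two samples are independent.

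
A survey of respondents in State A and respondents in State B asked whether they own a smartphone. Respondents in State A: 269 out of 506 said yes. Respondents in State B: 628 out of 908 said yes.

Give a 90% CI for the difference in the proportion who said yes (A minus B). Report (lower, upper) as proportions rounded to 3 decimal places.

(-0.204, -0.116)

First, p̂₁ = 269/506 = 0.5316; p̂₂ = 628/908 = 0.6916.
The two standard errors are √(0.5316×0.4684/506) = 0.02218 and √(0.6916×0.3084/908) = 0.01533.
Because the samples are independent, SE_diff = √(0.02218² + 0.01533²) = 0.02696.
Using z* = 1.645 for 90%, ME = 1.645 × 0.02696 = 0.04435.
p̂₁ − p̂₂ = -0.1600; interval -0.1600 ± 0.04435 gives (-0.204, -0.116).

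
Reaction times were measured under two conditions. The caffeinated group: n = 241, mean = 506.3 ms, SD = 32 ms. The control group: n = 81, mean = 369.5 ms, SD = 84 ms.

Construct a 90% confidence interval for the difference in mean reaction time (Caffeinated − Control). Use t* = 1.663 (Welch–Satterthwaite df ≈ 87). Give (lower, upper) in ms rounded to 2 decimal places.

SE₁ = s₁/√n₁ = 32/√241 = 2.0613; SE₂ = 84/√81 = 9.3333.
Independent samples, unequal variances: SE_diff = √(SE₁² + SE₂²) = √(4.24895769 + 87.11048889) = 9.5582.
t* = 1.663, so margin of error = 1.663 × 9.5582 = 15.8953.
Difference in means = 506.3 − 369.5 = 136.8000.
136.8000 ± 15.8953 → (120.90, 152.70).

(120.90, 152.70)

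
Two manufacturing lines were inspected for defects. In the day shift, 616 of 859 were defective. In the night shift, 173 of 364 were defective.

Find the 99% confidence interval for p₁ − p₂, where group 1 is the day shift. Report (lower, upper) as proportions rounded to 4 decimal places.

p̂₁ = 616/859 = 0.7171 and p̂₂ = 173/364 = 0.4753.
SE₁ = √(p̂₁(1−p̂₁)/n₁) = √(0.7171·0.2829/859) = 0.01537; SE₂ = √(0.4753·0.5247/364) = 0.02618.
Independent samples: SE of the difference = √(SE₁² + SE₂²) = √(0.0002362369 + 0.0006853924) = 0.03036.
z* for 99% confidence is 2.576, so the margin of error is 2.576 × 0.03036 = 0.07821.
Point estimate p̂₁ − p̂₂ = 0.7171 − 0.4753 = 0.2418.
0.2418 ± 0.07821 → (0.1636, 0.3200).

(0.1636, 0.3200)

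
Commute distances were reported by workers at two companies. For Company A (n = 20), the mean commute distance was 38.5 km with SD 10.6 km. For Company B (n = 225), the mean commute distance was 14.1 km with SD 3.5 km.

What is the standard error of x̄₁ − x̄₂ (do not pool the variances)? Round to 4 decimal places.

SE₁ = s₁/√n₁ = 10.6/√20 = 2.3702; SE₂ = 3.5/√225 = 0.2333.
Independent samples, unequal variances: SE_diff = √(SE₁² + SE₂²) = √(5.61784804 + 0.05442889) = 2.3817.

2.3817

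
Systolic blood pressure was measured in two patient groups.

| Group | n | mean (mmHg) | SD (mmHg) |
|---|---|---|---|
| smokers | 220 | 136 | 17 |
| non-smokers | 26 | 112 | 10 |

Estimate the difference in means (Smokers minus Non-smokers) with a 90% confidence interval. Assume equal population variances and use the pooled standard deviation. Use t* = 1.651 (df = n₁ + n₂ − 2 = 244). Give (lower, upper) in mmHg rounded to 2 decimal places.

s_p = √[((n₁−1)s₁² + (n₂−1)s₂²)/(n₁+n₂−2)] = √[(219·17² + 25·10²)/244] = 16.4206.
SE = 16.4206·√(1/220 + 1/26) = 3.4053.
With t* = 1.651, margin = 1.651 × 3.4053 = 5.6222.
x̄₁ − x̄₂ = 136 − 112 = 24.0000; interval 24.0000 ± 5.6222 = (18.38, 29.62).

(18.38, 29.62)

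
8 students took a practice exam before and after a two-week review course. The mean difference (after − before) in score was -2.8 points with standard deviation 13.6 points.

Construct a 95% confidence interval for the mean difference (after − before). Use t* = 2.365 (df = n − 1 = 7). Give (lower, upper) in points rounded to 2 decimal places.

This is a matched-pairs design, so SE = s_d/√n = 13.6/√8 = 4.8083.
Margin = 2.365 × 4.8083 = 11.3716; the interval is -2.8 ± 11.3716 = (-14.17, 8.57).

(-14.17, 8.57)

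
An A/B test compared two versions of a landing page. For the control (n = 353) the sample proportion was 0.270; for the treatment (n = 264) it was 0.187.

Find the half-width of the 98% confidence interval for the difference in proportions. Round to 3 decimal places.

SE₁ = √(p̂₁(1−p̂₁)/n₁) = √(0.2700·0.7300/353) = 0.02363; SE₂ = √(0.1870·0.8130/264) = 0.02400.
Independent samples: SE of the difference = √(SE₁² + SE₂²) = √(0.0005583769 + 0.000576) = 0.03368.
z* for 98% confidence is 2.326, so the margin of error is 2.326 × 0.03368 = 0.07834.

0.078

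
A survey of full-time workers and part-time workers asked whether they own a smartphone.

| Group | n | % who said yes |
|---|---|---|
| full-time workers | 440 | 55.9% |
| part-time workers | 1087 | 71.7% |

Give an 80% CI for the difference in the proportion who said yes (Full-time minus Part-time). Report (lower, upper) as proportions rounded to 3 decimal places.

(-0.193, -0.123)

The two standard errors are √(0.5590×0.4410/440) = 0.02367 and √(0.7170×0.2830/1087) = 0.01366.
Because the samples are independent, SE_diff = √(0.02367² + 0.01366²) = 0.02733.
Using z* = 1.282 for 80%, ME = 1.282 × 0.02733 = 0.03504.
p̂₁ − p̂₂ = -0.1580; interval -0.1580 ± 0.03504 gives (-0.193, -0.123).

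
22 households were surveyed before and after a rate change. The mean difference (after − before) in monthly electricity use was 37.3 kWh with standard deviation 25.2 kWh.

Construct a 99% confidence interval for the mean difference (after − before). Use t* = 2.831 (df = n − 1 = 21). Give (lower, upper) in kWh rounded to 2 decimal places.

(22.09, 52.51)

This is a matched-pairs design, so SE = s_d/√n = 25.2/√22 = 5.3727.
Margin = 2.831 × 5.3727 = 15.2101; the interval is 37.3 ± 15.2101 = (22.09, 52.51).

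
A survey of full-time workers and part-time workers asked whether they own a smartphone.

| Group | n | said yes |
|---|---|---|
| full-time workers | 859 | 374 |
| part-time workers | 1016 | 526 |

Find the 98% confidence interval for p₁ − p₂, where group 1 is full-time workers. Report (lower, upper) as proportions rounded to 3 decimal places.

(-0.136, -0.029)

p̂₁ = 374/859 = 0.4354 and p̂₂ = 526/1016 = 0.5177.
SE₁ = √(p̂₁(1−p̂₁)/n₁) = √(0.4354·0.5646/859) = 0.01692; SE₂ = √(0.5177·0.4823/1016) = 0.01568.
Independent samples: SE of the difference = √(SE₁² + SE₂²) = √(0.0002862864 + 0.0002458624) = 0.02307.
z* for 98% confidence is 2.326, so the margin of error is 2.326 × 0.02307 = 0.05366.
Point estimate p̂₁ − p̂₂ = 0.4354 − 0.5177 = -0.0823.
-0.0823 ± 0.05366 → (-0.136, -0.029).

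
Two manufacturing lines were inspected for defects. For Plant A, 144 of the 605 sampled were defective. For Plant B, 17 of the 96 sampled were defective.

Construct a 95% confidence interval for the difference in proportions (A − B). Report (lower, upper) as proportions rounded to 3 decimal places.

(-0.023, 0.144)

Sample proportions: 144/605 = 0.2380, 17/96 = 0.1771.
Each SE is √(p̂(1−p̂)/n): √(0.2380·0.7620/605) = 0.01731 and √(0.1771·0.8229/96) = 0.03896.
SE(p̂₁ − p̂₂) = √(SE₁² + SE₂²) = √(0.0002996361 + 0.0015178816) = 0.04263, since the two samples are independent.
At 95% confidence z* = 1.960; margin = 1.960 × 0.04263 = 0.08355.
The difference is 0.2380 − 0.1771 = 0.0609, so the interval is 0.0609 ± 0.08355 = (-0.023, 0.144).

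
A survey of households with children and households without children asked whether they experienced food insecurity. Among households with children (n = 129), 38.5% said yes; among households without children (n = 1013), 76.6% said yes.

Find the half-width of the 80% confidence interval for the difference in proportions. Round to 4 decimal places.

0.0575

The two standard errors are √(0.3850×0.6150/129) = 0.04284 and √(0.7660×0.2340/1013) = 0.01330.
Because the samples are independent, SE_diff = √(0.04284² + 0.01330²) = 0.04486.
Using z* = 1.282 for 80%, ME = 1.282 × 0.04486 = 0.05751.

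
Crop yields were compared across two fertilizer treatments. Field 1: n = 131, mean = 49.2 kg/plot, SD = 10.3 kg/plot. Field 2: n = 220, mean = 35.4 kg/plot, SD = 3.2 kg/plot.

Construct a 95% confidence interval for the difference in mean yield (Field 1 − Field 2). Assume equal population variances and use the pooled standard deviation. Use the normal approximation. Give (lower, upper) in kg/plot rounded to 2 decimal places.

s_p = √[((n₁−1)s₁² + (n₂−1)s₂²)/(n₁+n₂−2)] = √[(130·10.3² + 219·3.2²)/349] = 6.7782.
SE = 6.7782·√(1/131 + 1/220) = 0.7480.
With z* = 1.960, margin = 1.960 × 0.7480 = 1.4661.
x̄₁ − x̄₂ = 49.2 − 35.4 = 13.8000; interval 13.8000 ± 1.4661 = (12.33, 15.27).

(12.33, 15.27)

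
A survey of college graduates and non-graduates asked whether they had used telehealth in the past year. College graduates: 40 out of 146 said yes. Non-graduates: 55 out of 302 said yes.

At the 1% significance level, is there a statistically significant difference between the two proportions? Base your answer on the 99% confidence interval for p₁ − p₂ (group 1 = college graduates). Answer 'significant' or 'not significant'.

p̂₁ = 40/146 = 0.2740 and p̂₂ = 55/302 = 0.1821.
SE₁ = √(p̂₁(1−p̂₁)/n₁) = √(0.2740·0.7260/146) = 0.03691; SE₂ = √(0.1821·0.8179/302) = 0.02221.
Independent samples: SE of the difference = √(SE₁² + SE₂²) = √(0.0013623481 + 0.0004932841) = 0.04308.
z* for 99% confidence is 2.576, so the margin of error is 2.576 × 0.04308 = 0.11097.
Point estimate p̂₁ − p̂₂ = 0.2740 − 0.1821 = 0.0919.
0.0919 ± 0.11097 → (-0.01907, 0.20287).
The interval (-0.01907, 0.20287) contains 0, so the difference is not significant.

not significant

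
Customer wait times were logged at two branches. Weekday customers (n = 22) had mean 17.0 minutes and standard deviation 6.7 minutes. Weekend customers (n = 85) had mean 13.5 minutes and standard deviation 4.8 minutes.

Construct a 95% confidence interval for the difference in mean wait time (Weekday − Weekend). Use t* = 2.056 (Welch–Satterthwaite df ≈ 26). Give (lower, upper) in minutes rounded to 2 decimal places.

Standard errors of each mean: 6.7/√22 = 1.4284 and 4.8/√85 = 0.5206.
SE(x̄₁ − x̄₂) = √(1.4284² + 0.5206²) = 1.5203 for independent samples with unequal variances.
With t* = 2.056, the margin is 2.056 × 1.5203 = 3.1257.
x̄₁ − x̄₂ = 17.0 − 13.5 = 3.5000; the interval is 3.5000 ± 3.1257 = (0.37, 6.63).

(0.37, 6.63)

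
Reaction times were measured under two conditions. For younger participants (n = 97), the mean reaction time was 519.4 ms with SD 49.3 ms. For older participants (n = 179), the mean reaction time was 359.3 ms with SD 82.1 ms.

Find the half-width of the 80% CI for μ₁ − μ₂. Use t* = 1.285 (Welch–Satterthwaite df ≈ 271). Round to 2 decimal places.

10.18

SE₁ = s₁/√n₁ = 49.3/√97 = 5.0057; SE₂ = 82.1/√179 = 6.1364.
Independent samples, unequal variances: SE_diff = √(SE₁² + SE₂²) = √(25.05703249 + 37.65540496) = 7.9191.
t* = 1.285, so margin of error = 1.285 × 7.9191 = 10.1760.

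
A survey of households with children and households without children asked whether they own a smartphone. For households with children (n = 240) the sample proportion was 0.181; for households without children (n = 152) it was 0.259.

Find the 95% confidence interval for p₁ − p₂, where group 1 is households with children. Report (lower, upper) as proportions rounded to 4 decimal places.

(-0.1630, 0.0070)

SE₁ = √(p̂₁(1−p̂₁)/n₁) = √(0.1810·0.8190/240) = 0.02485; SE₂ = √(0.2590·0.7410/152) = 0.03553.
Independent samples: SE of the difference = √(SE₁² + SE₂²) = √(0.0006175225 + 0.0012623809) = 0.04336.
z* for 95% confidence is 1.960, so the margin of error is 1.960 × 0.04336 = 0.08499.
Point estimate p̂₁ − p̂₂ = 0.1810 − 0.2590 = -0.0780.
-0.0780 ± 0.08499 → (-0.1630, 0.0070).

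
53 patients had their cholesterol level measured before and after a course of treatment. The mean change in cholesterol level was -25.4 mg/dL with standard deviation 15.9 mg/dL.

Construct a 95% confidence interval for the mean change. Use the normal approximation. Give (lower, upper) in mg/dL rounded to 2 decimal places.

(-29.68, -21.12)

This is a matched-pairs design, so SE = s_d/√n = 15.9/√53 = 2.1840.
Margin = 1.960 × 2.1840 = 4.2806; the interval is -25.4 ± 4.2806 = (-29.68, -21.12).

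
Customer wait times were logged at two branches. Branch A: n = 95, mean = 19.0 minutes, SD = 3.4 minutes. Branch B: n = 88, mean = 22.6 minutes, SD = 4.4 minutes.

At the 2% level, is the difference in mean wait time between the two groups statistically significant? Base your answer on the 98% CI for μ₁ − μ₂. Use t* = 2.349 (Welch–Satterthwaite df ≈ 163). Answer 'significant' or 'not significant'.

Standard errors of each mean: 3.4/√95 = 0.3488 and 4.4/√88 = 0.4690.
SE(x̄₁ − x̄₂) = √(0.3488² + 0.4690²) = 0.5845 for independent samples with unequal variances.
With t* = 2.349, the margin is 2.349 × 0.5845 = 1.3730.
x̄₁ − x̄₂ = 19.0 − 22.6 = -3.6000; the interval is -3.6000 ± 1.3730 = (-4.9730, -2.2270).
The interval (-4.9730, -2.2270) does not contain 0, so the difference is significant.

significant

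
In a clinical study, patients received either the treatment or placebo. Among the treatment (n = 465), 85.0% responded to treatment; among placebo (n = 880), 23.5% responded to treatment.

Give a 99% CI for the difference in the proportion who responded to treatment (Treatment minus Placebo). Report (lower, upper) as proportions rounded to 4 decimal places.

SE₁ = √(p̂₁(1−p̂₁)/n₁) = √(0.8500·0.1500/465) = 0.01656; SE₂ = √(0.2350·0.7650/880) = 0.01429.
Independent samples: SE of the difference = √(SE₁² + SE₂²) = √(0.0002742336 + 0.0002042041) = 0.02187.
z* for 99% confidence is 2.576, so the margin of error is 2.576 × 0.02187 = 0.05634.
Point estimate p̂₁ − p̂₂ = 0.8500 − 0.2350 = 0.6150.
0.6150 ± 0.05634 → (0.5587, 0.6713).

(0.5587, 0.6713)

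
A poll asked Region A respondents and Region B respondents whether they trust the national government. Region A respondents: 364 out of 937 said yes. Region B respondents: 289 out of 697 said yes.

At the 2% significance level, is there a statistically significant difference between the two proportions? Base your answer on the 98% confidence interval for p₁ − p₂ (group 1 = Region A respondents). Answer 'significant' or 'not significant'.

not significant

First, p̂₁ = 364/937 = 0.3885; p̂₂ = 289/697 = 0.4146.
The two standard errors are √(0.3885×0.6115/937) = 0.01592 and √(0.4146×0.5854/697) = 0.01866.
Because the samples are independent, SE_diff = √(0.01592² + 0.01866²) = 0.02453.
Using z* = 2.326 for 98%, ME = 2.326 × 0.02453 = 0.05706.
p̂₁ − p̂₂ = -0.0261; interval -0.0261 ± 0.05706 gives (-0.08316, 0.03096).
The interval (-0.08316, 0.03096) contains 0, so the difference is not significant.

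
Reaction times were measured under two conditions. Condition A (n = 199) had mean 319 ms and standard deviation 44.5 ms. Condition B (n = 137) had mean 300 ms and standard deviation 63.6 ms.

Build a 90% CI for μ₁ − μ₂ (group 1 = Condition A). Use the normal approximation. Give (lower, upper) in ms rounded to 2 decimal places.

(8.66, 29.34)

Per-group SEs: s₁/√n₁ = 44.5/√199 = 3.1545, s₂/√n₂ = 63.6/√137 = 5.4337.
Unpooled SE of the difference: √(9.95087025 + 29.52509569) = 6.2830.
Margin of error = z* · SE = 1.645 × 6.2830 = 10.3355.
x̄₁ − x̄₂ = 319 − 300 = 19.0000.
CI: 19.0000 ± 10.3355 = (8.66, 29.34).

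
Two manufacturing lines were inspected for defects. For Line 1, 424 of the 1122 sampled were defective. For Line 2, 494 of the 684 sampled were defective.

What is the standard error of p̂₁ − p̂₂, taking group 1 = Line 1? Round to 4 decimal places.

p̂₁ = 424/1122 = 0.3779 and p̂₂ = 494/684 = 0.7222.
SE₁ = √(p̂₁(1−p̂₁)/n₁) = √(0.3779·0.6221/1122) = 0.01448; SE₂ = √(0.7222·0.2778/684) = 0.01713.
Independent samples: SE of the difference = √(SE₁² + SE₂²) = √(0.0002096704 + 0.0002934369) = 0.02243.

0.0224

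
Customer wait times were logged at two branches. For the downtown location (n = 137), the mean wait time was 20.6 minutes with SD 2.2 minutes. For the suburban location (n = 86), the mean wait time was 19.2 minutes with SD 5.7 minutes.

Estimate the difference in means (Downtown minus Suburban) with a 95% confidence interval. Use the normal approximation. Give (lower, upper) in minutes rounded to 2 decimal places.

Per-group SEs: s₁/√n₁ = 2.2/√137 = 0.1880, s₂/√n₂ = 5.7/√86 = 0.6146.
Unpooled SE of the difference: √(0.035344 + 0.37773316) = 0.6427.
Margin of error = z* · SE = 1.960 × 0.6427 = 1.2597.
x̄₁ − x̄₂ = 20.6 − 19.2 = 1.4000.
CI: 1.4000 ± 1.2597 = (0.14, 2.66).

(0.14, 2.66)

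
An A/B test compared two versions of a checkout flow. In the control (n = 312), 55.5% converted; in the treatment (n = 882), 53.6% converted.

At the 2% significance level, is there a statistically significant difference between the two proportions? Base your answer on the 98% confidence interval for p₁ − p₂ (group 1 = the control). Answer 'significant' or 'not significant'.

not significant

The two standard errors are √(0.5550×0.4450/312) = 0.02814 and √(0.5360×0.4640/882) = 0.01679.
Because the samples are independent, SE_diff = √(0.02814² + 0.01679²) = 0.03277.
Using z* = 2.326 for 98%, ME = 2.326 × 0.03277 = 0.07622.
p̂₁ − p̂₂ = 0.0190; interval 0.0190 ± 0.07622 gives (-0.05722, 0.09522).
The interval (-0.05722, 0.09522) contains 0, so the difference is not significant.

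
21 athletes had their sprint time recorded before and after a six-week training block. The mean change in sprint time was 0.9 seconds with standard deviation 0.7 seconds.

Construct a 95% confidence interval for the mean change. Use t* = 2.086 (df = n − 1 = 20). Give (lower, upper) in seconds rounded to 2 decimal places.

(0.58, 1.22)

This is a matched-pairs design, so SE = s_d/√n = 0.7/√21 = 0.1528.
Margin = 2.086 × 0.1528 = 0.3187; the interval is 0.9 ± 0.3187 = (0.58, 1.22).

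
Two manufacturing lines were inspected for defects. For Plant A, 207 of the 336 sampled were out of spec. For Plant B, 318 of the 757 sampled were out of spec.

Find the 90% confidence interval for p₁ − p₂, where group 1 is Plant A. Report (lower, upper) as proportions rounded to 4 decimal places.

(0.1433, 0.2487)

First, p̂₁ = 207/336 = 0.6161; p̂₂ = 318/757 = 0.4201.
The two standard errors are √(0.6161×0.3839/336) = 0.02653 and √(0.4201×0.5799/757) = 0.01794.
Because the samples are independent, SE_diff = √(0.02653² + 0.01794²) = 0.03203.
Using z* = 1.645 for 90%, ME = 1.645 × 0.03203 = 0.05269.
p̂₁ − p̂₂ = 0.1960; interval 0.1960 ± 0.05269 gives (0.1433, 0.2487).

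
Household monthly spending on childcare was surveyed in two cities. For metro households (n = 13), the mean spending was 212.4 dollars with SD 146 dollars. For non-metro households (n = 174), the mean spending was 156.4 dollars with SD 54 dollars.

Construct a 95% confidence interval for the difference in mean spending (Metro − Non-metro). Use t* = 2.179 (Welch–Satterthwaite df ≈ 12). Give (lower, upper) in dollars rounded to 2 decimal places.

(-32.68, 144.68)

Per-group SEs: s₁/√n₁ = 146/√13 = 40.4931, s₂/√n₂ = 54/√174 = 4.0937.
Unpooled SE of the difference: √(1639.69114761 + 16.75837969) = 40.6995.
Margin of error = t* · SE = 2.179 × 40.6995 = 88.6842.
x̄₁ − x̄₂ = 212.4 − 156.4 = 56.0000.
CI: 56.0000 ± 88.6842 = (-32.68, 144.68).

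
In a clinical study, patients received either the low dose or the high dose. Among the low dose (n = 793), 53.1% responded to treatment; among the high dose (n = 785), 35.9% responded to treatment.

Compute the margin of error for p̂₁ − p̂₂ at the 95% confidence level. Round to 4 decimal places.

0.0483

SE₁ = √(p̂₁(1−p̂₁)/n₁) = √(0.5310·0.4690/793) = 0.01772; SE₂ = √(0.3590·0.6410/785) = 0.01712.
Independent samples: SE of the difference = √(SE₁² + SE₂²) = √(0.0003139984 + 0.0002930944) = 0.02464.
z* for 95% confidence is 1.960, so the margin of error is 1.960 × 0.02464 = 0.04829.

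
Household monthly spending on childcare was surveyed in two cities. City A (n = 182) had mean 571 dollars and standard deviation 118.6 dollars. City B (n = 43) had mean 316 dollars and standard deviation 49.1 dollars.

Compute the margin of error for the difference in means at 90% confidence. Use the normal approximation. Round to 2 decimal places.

SE₁ = s₁/√n₁ = 118.6/√182 = 8.7912; SE₂ = 49.1/√43 = 7.4877.
Independent samples, unequal variances: SE_diff = √(SE₁² + SE₂²) = √(77.28519744 + 56.06565129) = 11.5478.
z* = 1.645, so margin of error = 1.645 × 11.5478 = 18.9961.

19.00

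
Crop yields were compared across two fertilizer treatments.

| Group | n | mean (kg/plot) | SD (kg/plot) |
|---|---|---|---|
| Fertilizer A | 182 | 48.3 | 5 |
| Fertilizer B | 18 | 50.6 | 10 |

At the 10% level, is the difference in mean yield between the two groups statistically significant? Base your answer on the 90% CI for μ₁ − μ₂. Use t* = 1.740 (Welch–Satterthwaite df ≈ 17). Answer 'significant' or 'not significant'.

SE₁ = s₁/√n₁ = 5/√182 = 0.3706; SE₂ = 10/√18 = 2.3570.
Independent samples, unequal variances: SE_diff = √(SE₁² + SE₂²) = √(0.13734436 + 5.555449) = 2.3860.
t* = 1.740, so margin of error = 1.740 × 2.3860 = 4.1516.
Difference in means = 48.3 − 50.6 = -2.3000.
-2.3000 ± 4.1516 → (-6.4516, 1.8516).
The interval (-6.4516, 1.8516) contains 0, so the difference is not significant.

not significant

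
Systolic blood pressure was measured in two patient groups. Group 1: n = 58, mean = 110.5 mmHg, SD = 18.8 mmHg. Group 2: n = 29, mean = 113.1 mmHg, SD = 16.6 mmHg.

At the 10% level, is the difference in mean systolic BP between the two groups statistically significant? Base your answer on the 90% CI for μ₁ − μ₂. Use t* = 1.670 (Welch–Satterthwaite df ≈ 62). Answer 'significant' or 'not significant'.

not significant

Standard errors of each mean: 18.8/√58 = 2.4686 and 16.6/√29 = 3.0825.
SE(x̄₁ − x̄₂) = √(2.4686² + 3.0825²) = 3.9492 for independent samples with unequal variances.
With t* = 1.670, the margin is 1.670 × 3.9492 = 6.5952.
x̄₁ − x̄₂ = 110.5 − 113.1 = -2.6000; the interval is -2.6000 ± 6.5952 = (-9.1952, 3.9952).
The interval (-9.1952, 3.9952) contains 0, so the difference is not significant.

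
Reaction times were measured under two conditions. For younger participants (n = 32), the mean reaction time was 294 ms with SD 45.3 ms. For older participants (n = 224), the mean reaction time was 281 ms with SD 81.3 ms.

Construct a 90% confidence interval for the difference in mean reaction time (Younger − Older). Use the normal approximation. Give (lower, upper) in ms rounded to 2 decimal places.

Per-group SEs: s₁/√n₁ = 45.3/√32 = 8.0080, s₂/√n₂ = 81.3/√224 = 5.4321.
Unpooled SE of the difference: √(64.128064 + 29.50771041) = 9.6766.
Margin of error = z* · SE = 1.645 × 9.6766 = 15.9180.
x̄₁ − x̄₂ = 294 − 281 = 13.0000.
CI: 13.0000 ± 15.9180 = (-2.92, 28.92).

(-2.92, 28.92)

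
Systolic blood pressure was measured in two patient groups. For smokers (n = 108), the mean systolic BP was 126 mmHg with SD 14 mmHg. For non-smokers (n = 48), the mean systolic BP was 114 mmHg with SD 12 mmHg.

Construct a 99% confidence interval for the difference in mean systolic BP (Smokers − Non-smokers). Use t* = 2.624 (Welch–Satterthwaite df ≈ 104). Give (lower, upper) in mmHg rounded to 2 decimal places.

(6.24, 17.76)

SE₁ = s₁/√n₁ = 14/√108 = 1.3472; SE₂ = 12/√48 = 1.7321.
Independent samples, unequal variances: SE_diff = √(SE₁² + SE₂²) = √(1.81494784 + 3.00017041) = 2.1943.
t* = 2.624, so margin of error = 2.624 × 2.1943 = 5.7578.
Difference in means = 126 − 114 = 12.0000.
12.0000 ± 5.7578 → (6.24, 17.76).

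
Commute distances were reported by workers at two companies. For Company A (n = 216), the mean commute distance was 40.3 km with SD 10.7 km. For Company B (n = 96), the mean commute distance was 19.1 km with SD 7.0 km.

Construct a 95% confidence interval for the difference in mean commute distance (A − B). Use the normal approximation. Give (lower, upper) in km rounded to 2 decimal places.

(19.20, 23.20)

Per-group SEs: s₁/√n₁ = 10.7/√216 = 0.7280, s₂/√n₂ = 7.0/√96 = 0.7144.
Unpooled SE of the difference: √(0.529984 + 0.51036736) = 1.0200.
Margin of error = z* · SE = 1.960 × 1.0200 = 1.9992.
x̄₁ − x̄₂ = 40.3 − 19.1 = 21.2000.
CI: 21.2000 ± 1.9992 = (19.20, 23.20).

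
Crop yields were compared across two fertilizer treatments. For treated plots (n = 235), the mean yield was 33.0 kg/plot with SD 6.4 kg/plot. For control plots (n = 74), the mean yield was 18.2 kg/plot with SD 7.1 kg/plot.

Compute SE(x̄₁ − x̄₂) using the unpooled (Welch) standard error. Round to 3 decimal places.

SE₁ = s₁/√n₁ = 6.4/√235 = 0.4175; SE₂ = 7.1/√74 = 0.8254.
Independent samples, unequal variances: SE_diff = √(SE₁² + SE₂²) = √(0.17430625 + 0.68128516) = 0.9250.

0.925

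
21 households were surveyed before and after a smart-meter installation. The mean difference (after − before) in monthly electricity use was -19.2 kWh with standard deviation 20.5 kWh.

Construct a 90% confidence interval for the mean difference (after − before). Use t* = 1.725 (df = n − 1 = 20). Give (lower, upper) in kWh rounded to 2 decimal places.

(-26.92, -11.48)

This is a matched-pairs design, so SE = s_d/√n = 20.5/√21 = 4.4735.
Margin = 1.725 × 4.4735 = 7.7168; the interval is -19.2 ± 7.7168 = (-26.92, -11.48).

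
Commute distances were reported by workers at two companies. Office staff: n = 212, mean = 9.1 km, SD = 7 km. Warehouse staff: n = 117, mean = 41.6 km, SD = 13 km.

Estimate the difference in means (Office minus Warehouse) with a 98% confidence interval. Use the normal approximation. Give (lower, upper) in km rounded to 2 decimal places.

Per-group SEs: s₁/√n₁ = 7/√212 = 0.4808, s₂/√n₂ = 13/√117 = 1.2019.
Unpooled SE of the difference: √(0.23116864 + 1.44456361) = 1.2945.
Margin of error = z* · SE = 2.326 × 1.2945 = 3.0110.
x̄₁ − x̄₂ = 9.1 − 41.6 = -32.5000.
CI: -32.5000 ± 3.0110 = (-35.51, -29.49).

(-35.51, -29.49)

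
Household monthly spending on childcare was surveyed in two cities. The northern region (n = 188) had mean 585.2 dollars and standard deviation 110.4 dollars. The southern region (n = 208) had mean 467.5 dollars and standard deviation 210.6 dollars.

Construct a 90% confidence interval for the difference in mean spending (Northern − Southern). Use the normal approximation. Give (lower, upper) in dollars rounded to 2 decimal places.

(90.27, 145.13)

SE₁ = s₁/√n₁ = 110.4/√188 = 8.0517; SE₂ = 210.6/√208 = 14.6025.
Independent samples, unequal variances: SE_diff = √(SE₁² + SE₂²) = √(64.82987289 + 213.23300625) = 16.6752.
z* = 1.645, so margin of error = 1.645 × 16.6752 = 27.4307.
Difference in means = 585.2 − 467.5 = 117.7000.
117.7000 ± 27.4307 → (90.27, 145.13).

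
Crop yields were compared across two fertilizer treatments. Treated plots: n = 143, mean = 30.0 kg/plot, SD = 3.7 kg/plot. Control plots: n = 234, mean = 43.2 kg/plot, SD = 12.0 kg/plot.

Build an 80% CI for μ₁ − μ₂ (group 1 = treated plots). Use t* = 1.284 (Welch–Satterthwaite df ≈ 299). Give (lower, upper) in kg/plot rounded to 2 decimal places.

Per-group SEs: s₁/√n₁ = 3.7/√143 = 0.3094, s₂/√n₂ = 12.0/√234 = 0.7845.
Unpooled SE of the difference: √(0.09572836 + 0.61544025) = 0.8433.
Margin of error = t* · SE = 1.284 × 0.8433 = 1.0828.
x̄₁ − x̄₂ = 30.0 − 43.2 = -13.2000.
CI: -13.2000 ± 1.0828 = (-14.28, -12.12).

(-14.28, -12.12)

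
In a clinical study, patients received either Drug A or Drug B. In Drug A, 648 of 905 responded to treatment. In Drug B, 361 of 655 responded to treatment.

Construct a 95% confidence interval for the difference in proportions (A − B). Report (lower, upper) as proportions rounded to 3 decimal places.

(0.117, 0.213)

Sample proportions: 648/905 = 0.7160, 361/655 = 0.5511.
Each SE is √(p̂(1−p̂)/n): √(0.7160·0.2840/905) = 0.01499 and √(0.5511·0.4489/655) = 0.01943.
SE(p̂₁ − p̂₂) = √(SE₁² + SE₂²) = √(0.0002247001 + 0.0003775249) = 0.02454, since the two samples are independent.
At 95% confidence z* = 1.960; margin = 1.960 × 0.02454 = 0.04810.
The difference is 0.7160 − 0.5511 = 0.1649, so the interval is 0.1649 ± 0.04810 = (0.117, 0.213).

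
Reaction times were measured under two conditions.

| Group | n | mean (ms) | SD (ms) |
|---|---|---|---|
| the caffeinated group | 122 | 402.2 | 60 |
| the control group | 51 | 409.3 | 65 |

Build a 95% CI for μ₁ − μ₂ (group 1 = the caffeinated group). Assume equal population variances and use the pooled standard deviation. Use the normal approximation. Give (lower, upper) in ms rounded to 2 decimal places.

(-27.20, 13.00)

s_p = √[((n₁−1)s₁² + (n₂−1)s₂²)/(n₁+n₂−2)] = √[(121·60² + 50·65²)/171] = 61.5041.
SE = 61.5041·√(1/122 + 1/51) = 10.2556.
With z* = 1.960, margin = 1.960 × 10.2556 = 20.1010.
x̄₁ − x̄₂ = 402.2 − 409.3 = -7.1000; interval -7.1000 ± 20.1010 = (-27.20, 13.00).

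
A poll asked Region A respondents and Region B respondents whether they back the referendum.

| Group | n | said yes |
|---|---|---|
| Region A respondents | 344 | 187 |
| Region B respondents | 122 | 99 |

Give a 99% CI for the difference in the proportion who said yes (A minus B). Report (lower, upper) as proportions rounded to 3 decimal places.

(-0.382, -0.153)

Sample proportions: 187/344 = 0.5436, 99/122 = 0.8115.
Each SE is √(p̂(1−p̂)/n): √(0.5436·0.4564/344) = 0.02686 and √(0.8115·0.1885/122) = 0.03541.
SE(p̂₁ − p̂₂) = √(SE₁² + SE₂²) = √(0.0007214596 + 0.0012538681) = 0.04444, since the two samples are independent.
At 99% confidence z* = 2.576; margin = 2.576 × 0.04444 = 0.11448.
The difference is 0.5436 − 0.8115 = -0.2679, so the interval is -0.2679 ± 0.11448 = (-0.382, -0.153).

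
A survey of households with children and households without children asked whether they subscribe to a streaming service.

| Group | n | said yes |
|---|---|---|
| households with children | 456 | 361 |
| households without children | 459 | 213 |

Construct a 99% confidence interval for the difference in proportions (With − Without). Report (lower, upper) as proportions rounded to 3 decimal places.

(0.250, 0.405)

Sample proportions: 361/456 = 0.7917, 213/459 = 0.4641.
Each SE is √(p̂(1−p̂)/n): √(0.7917·0.2083/456) = 0.01902 and √(0.4641·0.5359/459) = 0.02328.
SE(p̂₁ − p̂₂) = √(SE₁² + SE₂²) = √(0.0003617604 + 0.0005419584) = 0.03006, since the two samples are independent.
At 99% confidence z* = 2.576; margin = 2.576 × 0.03006 = 0.07743.
The difference is 0.7917 − 0.4641 = 0.3276, so the interval is 0.3276 ± 0.07743 = (0.250, 0.405).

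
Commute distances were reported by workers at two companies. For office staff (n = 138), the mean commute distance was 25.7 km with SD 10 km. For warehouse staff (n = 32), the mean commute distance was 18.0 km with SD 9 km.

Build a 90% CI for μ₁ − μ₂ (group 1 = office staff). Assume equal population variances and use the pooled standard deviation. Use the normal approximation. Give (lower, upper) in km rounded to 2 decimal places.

(4.53, 10.87)

s_p = √[((n₁−1)s₁² + (n₂−1)s₂²)/(n₁+n₂−2)] = √[(137·10² + 31·9²)/168] = 9.8231.
SE = 9.8231·√(1/138 + 1/32) = 1.9273.
With z* = 1.645, margin = 1.645 × 1.9273 = 3.1704.
x̄₁ − x̄₂ = 25.7 − 18.0 = 7.7000; interval 7.7000 ± 3.1704 = (4.53, 10.87).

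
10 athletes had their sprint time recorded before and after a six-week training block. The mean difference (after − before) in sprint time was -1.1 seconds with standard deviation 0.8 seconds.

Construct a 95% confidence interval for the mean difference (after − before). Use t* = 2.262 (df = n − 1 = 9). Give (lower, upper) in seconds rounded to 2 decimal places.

Paired design: SE = s_d/√n = 0.8/√10 = 0.2530.
t* = 2.262; margin of error = 2.262 × 0.2530 = 0.5723.
-1.1 ± 0.5723 → (-1.67, -0.53).

(-1.67, -0.53)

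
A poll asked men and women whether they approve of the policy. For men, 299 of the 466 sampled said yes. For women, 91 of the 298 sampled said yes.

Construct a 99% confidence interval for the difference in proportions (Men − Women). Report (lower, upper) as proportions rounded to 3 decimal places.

Sample proportions: 299/466 = 0.6416, 91/298 = 0.3054.
Each SE is √(p̂(1−p̂)/n): √(0.6416·0.3584/466) = 0.02221 and √(0.3054·0.6946/298) = 0.02668.
SE(p̂₁ − p̂₂) = √(SE₁² + SE₂²) = √(0.0004932841 + 0.0007118224) = 0.03471, since the two samples are independent.
At 99% confidence z* = 2.576; margin = 2.576 × 0.03471 = 0.08941.
The difference is 0.6416 − 0.3054 = 0.3362, so the interval is 0.3362 ± 0.08941 = (0.247, 0.426).

(0.247, 0.426)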